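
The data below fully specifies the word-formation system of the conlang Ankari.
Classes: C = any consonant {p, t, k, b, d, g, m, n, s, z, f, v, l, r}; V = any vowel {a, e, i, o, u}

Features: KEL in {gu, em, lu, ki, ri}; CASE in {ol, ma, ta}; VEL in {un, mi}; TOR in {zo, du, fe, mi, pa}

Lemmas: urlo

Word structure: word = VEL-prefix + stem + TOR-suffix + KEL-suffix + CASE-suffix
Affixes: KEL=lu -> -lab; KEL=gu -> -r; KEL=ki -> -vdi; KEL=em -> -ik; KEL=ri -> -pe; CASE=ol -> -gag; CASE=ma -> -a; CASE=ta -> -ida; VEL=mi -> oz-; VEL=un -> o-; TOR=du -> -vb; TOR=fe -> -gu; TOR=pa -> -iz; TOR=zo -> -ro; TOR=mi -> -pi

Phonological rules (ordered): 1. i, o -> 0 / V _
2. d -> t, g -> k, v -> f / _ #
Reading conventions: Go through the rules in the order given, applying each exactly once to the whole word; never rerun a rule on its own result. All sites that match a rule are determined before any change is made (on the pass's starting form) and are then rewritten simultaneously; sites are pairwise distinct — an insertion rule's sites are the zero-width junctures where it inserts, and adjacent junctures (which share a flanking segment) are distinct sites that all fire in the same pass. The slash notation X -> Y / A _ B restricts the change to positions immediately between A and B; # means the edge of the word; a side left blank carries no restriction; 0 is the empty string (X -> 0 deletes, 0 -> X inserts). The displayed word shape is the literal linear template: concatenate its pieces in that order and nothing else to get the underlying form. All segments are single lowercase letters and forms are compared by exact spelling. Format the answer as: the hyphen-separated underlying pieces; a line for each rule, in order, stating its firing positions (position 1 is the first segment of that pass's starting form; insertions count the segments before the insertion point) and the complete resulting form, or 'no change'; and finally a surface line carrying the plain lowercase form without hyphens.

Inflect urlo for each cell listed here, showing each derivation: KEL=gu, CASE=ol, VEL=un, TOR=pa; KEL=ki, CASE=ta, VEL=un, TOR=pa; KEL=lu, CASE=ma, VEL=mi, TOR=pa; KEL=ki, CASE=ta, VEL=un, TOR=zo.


cell KEL=gu, CASE=ol, VEL=un, TOR=pa:
underlying: o-urlo-iz-r-gag
1. i, o -> 0 / V _: fires at position(s) 6: ourlozrgag
2. d -> t, g -> k, v -> f / _ #: fires at position(s) 10: ourlozrgak
surface: ourlozrgak

cell KEL=ki, CASE=ta, VEL=un, TOR=pa:
underlying: o-urlo-iz-vdi-ida
1. i, o -> 0 / V _: fires at position(s) 6, 11: ourlozvdida
2. d -> t, g -> k, v -> f / _ #: no change
surface: ourlozvdida

cell KEL=lu, CASE=ma, VEL=mi, TOR=pa:
underlying: oz-urlo-iz-lab-a
1. i, o -> 0 / V _: fires at position(s) 7: ozurlozlaba
2. d -> t, g -> k, v -> f / _ #: no change
surface: ozurlozlaba

cell KEL=ki, CASE=ta, VEL=un, TOR=zo:
underlying: o-urlo-ro-vdi-ida
1. i, o -> 0 / V _: fires at position(s) 11: ourlorovdida
2. d -> t, g -> k, v -> f / _ #: no change
surface: ourlorovdida


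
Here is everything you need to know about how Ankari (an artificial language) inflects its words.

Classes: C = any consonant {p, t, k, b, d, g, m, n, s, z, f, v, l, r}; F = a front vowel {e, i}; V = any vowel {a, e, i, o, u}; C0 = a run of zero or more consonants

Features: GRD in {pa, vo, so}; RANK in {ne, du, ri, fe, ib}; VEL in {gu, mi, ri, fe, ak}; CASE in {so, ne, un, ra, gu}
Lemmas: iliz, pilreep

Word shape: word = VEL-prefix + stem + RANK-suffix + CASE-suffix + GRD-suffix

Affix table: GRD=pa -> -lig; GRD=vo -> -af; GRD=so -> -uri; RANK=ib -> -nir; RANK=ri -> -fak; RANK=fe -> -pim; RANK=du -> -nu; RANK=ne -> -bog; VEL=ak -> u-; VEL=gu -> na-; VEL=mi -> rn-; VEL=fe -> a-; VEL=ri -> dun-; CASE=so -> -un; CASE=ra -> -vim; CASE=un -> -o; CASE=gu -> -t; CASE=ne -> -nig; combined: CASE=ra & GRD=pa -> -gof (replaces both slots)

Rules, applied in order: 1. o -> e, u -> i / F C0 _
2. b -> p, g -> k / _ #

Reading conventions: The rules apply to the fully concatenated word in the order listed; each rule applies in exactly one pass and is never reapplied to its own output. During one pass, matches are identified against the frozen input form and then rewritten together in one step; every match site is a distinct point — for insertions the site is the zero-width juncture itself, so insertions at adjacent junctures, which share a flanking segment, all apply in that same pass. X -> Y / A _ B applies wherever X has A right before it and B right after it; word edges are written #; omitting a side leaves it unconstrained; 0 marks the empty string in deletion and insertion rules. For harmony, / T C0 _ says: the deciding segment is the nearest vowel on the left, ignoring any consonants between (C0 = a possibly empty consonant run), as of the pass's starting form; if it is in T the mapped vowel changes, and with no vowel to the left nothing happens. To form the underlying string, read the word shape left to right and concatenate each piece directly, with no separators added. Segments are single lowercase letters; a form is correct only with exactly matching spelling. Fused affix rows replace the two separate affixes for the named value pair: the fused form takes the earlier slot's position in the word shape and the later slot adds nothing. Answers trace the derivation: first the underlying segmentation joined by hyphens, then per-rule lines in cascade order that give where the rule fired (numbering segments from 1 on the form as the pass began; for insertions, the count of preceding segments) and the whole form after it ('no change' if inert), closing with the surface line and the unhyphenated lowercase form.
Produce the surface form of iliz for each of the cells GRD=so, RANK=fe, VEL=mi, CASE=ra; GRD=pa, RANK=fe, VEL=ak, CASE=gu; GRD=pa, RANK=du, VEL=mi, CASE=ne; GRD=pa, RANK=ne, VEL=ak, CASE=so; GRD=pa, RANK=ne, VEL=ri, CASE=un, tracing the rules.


cell GRD=so, RANK=fe, VEL=mi, CASE=ra:
underlying: rn-iliz-pim-vim-uri
1. o -> e, u -> i / F C0 _: fires at position(s) 13: rnilizpimvimiri
2. b -> p, g -> k / _ #: no change
surface: rnilizpimvimiri

cell GRD=pa, RANK=fe, VEL=ak, CASE=gu:
underlying: u-iliz-pim-t-lig
1. o -> e, u -> i / F C0 _: no change
2. b -> p, g -> k / _ #: fires at position(s) 12: uilizpimtlik
surface: uilizpimtlik

cell GRD=pa, RANK=du, VEL=mi, CASE=ne:
underlying: rn-iliz-nu-nig-lig
1. o -> e, u -> i / F C0 _: fires at position(s) 8: rnilizniniglig
2. b -> p, g -> k / _ #: fires at position(s) 14: rnilizniniglik
surface: rnilizniniglik

cell GRD=pa, RANK=ne, VEL=ak, CASE=so:
underlying: u-iliz-bog-un-lig
1. o -> e, u -> i / F C0 _: fires at position(s) 7: uilizbegunlig
2. b -> p, g -> k / _ #: fires at position(s) 13: uilizbegunlik
surface: uilizbegunlik

cell GRD=pa, RANK=ne, VEL=ri, CASE=un:
underlying: dun-iliz-bog-o-lig
1. o -> e, u -> i / F C0 _: fires at position(s) 9: dunilizbegolig
2. b -> p, g -> k / _ #: fires at position(s) 14: dunilizbegolik
surface: dunilizbegolik


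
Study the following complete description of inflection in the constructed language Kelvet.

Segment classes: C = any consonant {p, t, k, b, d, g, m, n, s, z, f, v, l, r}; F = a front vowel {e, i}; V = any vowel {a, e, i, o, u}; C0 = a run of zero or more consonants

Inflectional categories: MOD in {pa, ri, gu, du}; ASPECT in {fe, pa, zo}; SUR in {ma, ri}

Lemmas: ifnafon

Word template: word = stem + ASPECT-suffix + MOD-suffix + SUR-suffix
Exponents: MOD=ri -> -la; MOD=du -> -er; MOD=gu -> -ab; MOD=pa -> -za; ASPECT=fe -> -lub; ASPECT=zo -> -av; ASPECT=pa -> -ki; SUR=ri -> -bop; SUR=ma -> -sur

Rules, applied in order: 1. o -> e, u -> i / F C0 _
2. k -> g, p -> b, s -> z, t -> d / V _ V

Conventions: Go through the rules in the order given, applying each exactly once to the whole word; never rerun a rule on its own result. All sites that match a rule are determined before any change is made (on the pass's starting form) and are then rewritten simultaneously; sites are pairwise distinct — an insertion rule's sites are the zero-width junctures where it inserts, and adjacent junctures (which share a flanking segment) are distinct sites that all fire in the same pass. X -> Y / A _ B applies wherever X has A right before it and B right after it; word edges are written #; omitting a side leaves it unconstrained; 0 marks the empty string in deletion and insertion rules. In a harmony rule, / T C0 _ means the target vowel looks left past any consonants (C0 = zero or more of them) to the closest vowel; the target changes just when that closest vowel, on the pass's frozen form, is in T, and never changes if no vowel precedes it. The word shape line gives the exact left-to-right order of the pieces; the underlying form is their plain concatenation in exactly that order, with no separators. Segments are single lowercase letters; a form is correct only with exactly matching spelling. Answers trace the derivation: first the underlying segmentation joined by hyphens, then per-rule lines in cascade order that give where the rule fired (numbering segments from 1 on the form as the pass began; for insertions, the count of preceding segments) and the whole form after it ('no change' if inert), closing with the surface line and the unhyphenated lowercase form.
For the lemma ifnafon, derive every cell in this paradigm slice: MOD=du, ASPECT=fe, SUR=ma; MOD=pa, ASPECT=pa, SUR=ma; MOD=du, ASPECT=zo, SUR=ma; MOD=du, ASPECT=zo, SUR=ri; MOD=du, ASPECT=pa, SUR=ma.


cell MOD=du, ASPECT=fe, SUR=ma:
underlying: ifnafon-lub-er-sur
1. o -> e, u -> i / F C0 _: fires at position(s) 14: ifnafonlubersir
2. k -> g, p -> b, s -> z, t -> d / V _ V: no change
surface: ifnafonlubersir

cell MOD=pa, ASPECT=pa, SUR=ma:
underlying: ifnafon-ki-za-sur
1. o -> e, u -> i / F C0 _: no change
2. k -> g, p -> b, s -> z, t -> d / V _ V: fires at position(s) 12: ifnafonkizazur
surface: ifnafonkizazur

cell MOD=du, ASPECT=zo, SUR=ma:
underlying: ifnafon-av-er-sur
1. o -> e, u -> i / F C0 _: fires at position(s) 13: ifnafonaversir
2. k -> g, p -> b, s -> z, t -> d / V _ V: no change
surface: ifnafonaversir

cell MOD=du, ASPECT=zo, SUR=ri:
underlying: ifnafon-av-er-bop
1. o -> e, u -> i / F C0 _: fires at position(s) 13: ifnafonaverbep
2. k -> g, p -> b, s -> z, t -> d / V _ V: no change
surface: ifnafonaverbep

cell MOD=du, ASPECT=pa, SUR=ma:
underlying: ifnafon-ki-er-sur
1. o -> e, u -> i / F C0 _: fires at position(s) 13: ifnafonkiersir
2. k -> g, p -> b, s -> z, t -> d / V _ V: no change
surface: ifnafonkiersir


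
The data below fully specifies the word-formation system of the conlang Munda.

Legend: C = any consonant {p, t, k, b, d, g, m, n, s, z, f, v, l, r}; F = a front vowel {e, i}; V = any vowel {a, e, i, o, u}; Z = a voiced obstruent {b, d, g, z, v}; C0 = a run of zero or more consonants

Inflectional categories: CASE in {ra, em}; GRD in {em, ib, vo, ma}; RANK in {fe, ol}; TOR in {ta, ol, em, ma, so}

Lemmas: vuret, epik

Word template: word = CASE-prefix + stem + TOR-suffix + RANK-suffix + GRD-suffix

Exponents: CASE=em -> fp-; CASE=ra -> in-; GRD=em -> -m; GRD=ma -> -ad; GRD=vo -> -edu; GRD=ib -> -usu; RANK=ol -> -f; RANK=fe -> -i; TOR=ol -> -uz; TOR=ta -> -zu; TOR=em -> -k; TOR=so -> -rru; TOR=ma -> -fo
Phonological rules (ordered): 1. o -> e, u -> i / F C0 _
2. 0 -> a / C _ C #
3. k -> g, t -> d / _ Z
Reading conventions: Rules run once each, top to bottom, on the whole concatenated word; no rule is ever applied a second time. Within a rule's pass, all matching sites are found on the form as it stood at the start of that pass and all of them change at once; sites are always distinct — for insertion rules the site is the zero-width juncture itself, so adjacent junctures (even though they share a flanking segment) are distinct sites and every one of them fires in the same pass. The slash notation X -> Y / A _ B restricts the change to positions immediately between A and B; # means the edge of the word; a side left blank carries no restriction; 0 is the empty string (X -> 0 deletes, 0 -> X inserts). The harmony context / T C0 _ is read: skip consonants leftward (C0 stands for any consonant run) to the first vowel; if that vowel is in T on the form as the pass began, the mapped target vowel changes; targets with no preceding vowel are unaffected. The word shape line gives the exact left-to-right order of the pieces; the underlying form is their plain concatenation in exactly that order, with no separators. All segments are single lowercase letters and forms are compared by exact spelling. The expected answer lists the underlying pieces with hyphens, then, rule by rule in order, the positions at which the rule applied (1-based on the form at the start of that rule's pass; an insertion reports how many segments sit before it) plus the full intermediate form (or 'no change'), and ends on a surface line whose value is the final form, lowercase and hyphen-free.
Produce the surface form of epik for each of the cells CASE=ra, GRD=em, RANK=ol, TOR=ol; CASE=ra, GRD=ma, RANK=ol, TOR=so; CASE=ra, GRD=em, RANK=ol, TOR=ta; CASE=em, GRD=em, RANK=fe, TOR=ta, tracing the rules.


cell CASE=ra, GRD=em, RANK=ol, TOR=ol:
underlying: in-epik-uz-f-m
1. o -> e, u -> i / F C0 _: fires at position(s) 7: inepikizfm
2. 0 -> a / C _ C #: inserts after position(s) 9: inepikizfam
3. k -> g, t -> d / _ Z: no change
surface: inepikizfam

cell CASE=ra, GRD=ma, RANK=ol, TOR=so:
underlying: in-epik-rru-f-ad
1. o -> e, u -> i / F C0 _: fires at position(s) 9: inepikrrifad
2. 0 -> a / C _ C #: no change
3. k -> g, t -> d / _ Z: no change
surface: inepikrrifad

cell CASE=ra, GRD=em, RANK=ol, TOR=ta:
underlying: in-epik-zu-f-m
1. o -> e, u -> i / F C0 _: fires at position(s) 8: inepikzifm
2. 0 -> a / C _ C #: inserts after position(s) 9: inepikzifam
3. k -> g, t -> d / _ Z: fires at position(s) 6: inepigzifam
surface: inepigzifam

cell CASE=em, GRD=em, RANK=fe, TOR=ta:
underlying: fp-epik-zu-i-m
1. o -> e, u -> i / F C0 _: fires at position(s) 8: fpepikziim
2. 0 -> a / C _ C #: no change
3. k -> g, t -> d / _ Z: fires at position(s) 6: fpepigziim
surface: fpepigziim


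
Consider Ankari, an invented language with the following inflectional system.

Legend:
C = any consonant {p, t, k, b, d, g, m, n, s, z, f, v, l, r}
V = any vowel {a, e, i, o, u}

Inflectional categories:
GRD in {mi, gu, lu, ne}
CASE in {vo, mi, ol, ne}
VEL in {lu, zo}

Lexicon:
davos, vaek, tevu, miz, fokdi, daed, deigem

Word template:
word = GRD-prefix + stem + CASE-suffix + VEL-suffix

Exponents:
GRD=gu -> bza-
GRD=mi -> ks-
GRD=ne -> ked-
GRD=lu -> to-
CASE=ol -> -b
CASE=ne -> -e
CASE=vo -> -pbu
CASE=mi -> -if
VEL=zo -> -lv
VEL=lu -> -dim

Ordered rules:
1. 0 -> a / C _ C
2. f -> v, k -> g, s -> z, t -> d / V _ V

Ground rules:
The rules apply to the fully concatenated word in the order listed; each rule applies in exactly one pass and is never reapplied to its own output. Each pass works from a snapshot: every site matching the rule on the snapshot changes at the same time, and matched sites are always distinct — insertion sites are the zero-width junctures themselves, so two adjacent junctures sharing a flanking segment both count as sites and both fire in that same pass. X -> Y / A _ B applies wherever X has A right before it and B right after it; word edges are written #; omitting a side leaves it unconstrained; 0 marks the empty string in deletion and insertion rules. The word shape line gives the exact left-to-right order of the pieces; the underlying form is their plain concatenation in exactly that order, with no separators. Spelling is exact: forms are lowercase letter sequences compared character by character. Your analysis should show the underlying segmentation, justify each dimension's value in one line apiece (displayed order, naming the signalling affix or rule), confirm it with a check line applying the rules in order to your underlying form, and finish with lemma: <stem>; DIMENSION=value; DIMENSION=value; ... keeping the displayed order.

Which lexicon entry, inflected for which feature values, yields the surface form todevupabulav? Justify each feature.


underlying: to-tevu-pbu-lv
GRD=lu - signalled by the affix to-
CASE=vo - signalled by the affix -pbu
VEL=zo - signalled by the affix -lv
check: totevupbulv -> totevupabulav -> todevupabulav
lemma: tevu; GRD=lu; CASE=vo; VEL=zo


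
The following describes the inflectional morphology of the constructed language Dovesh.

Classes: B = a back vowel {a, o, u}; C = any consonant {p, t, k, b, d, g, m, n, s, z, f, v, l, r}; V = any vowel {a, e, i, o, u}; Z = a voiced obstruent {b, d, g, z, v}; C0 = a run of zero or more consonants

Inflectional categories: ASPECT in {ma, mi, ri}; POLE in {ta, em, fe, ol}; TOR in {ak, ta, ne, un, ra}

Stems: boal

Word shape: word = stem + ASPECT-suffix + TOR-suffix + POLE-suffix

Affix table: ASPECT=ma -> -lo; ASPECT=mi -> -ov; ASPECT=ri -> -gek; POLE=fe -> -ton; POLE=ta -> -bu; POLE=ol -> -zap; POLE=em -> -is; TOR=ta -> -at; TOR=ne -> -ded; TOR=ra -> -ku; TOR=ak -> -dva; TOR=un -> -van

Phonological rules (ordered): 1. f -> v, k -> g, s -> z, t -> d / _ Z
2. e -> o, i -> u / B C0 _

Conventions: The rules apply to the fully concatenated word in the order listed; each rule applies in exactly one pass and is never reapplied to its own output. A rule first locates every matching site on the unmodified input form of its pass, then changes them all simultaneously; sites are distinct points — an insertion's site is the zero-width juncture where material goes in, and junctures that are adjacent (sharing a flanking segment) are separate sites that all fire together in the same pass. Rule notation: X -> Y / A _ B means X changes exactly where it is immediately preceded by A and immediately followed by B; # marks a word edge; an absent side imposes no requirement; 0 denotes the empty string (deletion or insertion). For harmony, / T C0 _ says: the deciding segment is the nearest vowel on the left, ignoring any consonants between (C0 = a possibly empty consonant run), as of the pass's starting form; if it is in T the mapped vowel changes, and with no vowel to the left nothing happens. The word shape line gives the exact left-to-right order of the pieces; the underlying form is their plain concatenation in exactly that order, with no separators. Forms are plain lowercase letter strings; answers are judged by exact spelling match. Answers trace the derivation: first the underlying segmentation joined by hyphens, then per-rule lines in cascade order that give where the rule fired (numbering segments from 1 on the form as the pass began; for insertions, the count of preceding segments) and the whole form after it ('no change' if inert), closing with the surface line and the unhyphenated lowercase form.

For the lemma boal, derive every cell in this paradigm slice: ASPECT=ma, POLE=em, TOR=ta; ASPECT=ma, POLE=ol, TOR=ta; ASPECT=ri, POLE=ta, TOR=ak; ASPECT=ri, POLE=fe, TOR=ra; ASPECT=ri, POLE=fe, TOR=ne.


cell ASPECT=ma, POLE=em, TOR=ta:
underlying: boal-lo-at-is
1. f -> v, k -> g, s -> z, t -> d / _ Z: no change
2. e -> o, i -> u / B C0 _: fires at position(s) 9: boalloatus
surface: boalloatus

cell ASPECT=ma, POLE=ol, TOR=ta:
underlying: boal-lo-at-zap
1. f -> v, k -> g, s -> z, t -> d / _ Z: fires at position(s) 8: boalloadzap
2. e -> o, i -> u / B C0 _: no change
surface: boalloadzap

cell ASPECT=ri, POLE=ta, TOR=ak:
underlying: boal-gek-dva-bu
1. f -> v, k -> g, s -> z, t -> d / _ Z: fires at position(s) 7: boalgegdvabu
2. e -> o, i -> u / B C0 _: fires at position(s) 6: boalgogdvabu
surface: boalgogdvabu

cell ASPECT=ri, POLE=fe, TOR=ra:
underlying: boal-gek-ku-ton
1. f -> v, k -> g, s -> z, t -> d / _ Z: no change
2. e -> o, i -> u / B C0 _: fires at position(s) 6: boalgokkuton
surface: boalgokkuton

cell ASPECT=ri, POLE=fe, TOR=ne:
underlying: boal-gek-ded-ton
1. f -> v, k -> g, s -> z, t -> d / _ Z: fires at position(s) 7: boalgegdedton
2. e -> o, i -> u / B C0 _: fires at position(s) 6: boalgogdedton
surface: boalgogdedton


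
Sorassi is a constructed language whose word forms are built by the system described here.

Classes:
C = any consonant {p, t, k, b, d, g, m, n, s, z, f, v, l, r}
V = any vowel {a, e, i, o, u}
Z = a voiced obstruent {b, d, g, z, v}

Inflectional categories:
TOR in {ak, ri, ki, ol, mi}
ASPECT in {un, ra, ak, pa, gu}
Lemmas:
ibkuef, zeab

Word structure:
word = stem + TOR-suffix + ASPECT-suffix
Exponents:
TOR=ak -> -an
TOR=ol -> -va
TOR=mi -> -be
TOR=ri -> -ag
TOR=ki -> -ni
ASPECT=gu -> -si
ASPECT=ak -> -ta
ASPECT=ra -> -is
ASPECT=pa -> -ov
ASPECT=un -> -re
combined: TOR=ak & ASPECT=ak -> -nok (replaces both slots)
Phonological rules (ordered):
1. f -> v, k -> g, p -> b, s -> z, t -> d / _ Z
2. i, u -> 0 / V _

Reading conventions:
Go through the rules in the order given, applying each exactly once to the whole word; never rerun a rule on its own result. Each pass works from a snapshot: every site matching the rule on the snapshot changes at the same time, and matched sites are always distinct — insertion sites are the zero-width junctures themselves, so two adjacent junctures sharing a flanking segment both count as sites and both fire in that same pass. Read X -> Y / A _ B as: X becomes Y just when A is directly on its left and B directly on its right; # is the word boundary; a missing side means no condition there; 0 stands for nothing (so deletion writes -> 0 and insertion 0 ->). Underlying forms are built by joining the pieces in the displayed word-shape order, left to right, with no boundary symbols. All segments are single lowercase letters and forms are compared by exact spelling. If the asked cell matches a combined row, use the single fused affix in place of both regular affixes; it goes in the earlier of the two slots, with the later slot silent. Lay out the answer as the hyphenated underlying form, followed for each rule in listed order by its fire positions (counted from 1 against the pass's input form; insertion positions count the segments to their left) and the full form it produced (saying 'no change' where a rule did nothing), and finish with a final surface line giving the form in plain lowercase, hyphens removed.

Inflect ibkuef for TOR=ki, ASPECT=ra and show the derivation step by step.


underlying: ibkuef-ni-is
1. f -> v, k -> g, p -> b, s -> z, t -> d / _ Z: no change
2. i, u -> 0 / V _: fires at position(s) 9: ibkuefnis
surface: ibkuefnis


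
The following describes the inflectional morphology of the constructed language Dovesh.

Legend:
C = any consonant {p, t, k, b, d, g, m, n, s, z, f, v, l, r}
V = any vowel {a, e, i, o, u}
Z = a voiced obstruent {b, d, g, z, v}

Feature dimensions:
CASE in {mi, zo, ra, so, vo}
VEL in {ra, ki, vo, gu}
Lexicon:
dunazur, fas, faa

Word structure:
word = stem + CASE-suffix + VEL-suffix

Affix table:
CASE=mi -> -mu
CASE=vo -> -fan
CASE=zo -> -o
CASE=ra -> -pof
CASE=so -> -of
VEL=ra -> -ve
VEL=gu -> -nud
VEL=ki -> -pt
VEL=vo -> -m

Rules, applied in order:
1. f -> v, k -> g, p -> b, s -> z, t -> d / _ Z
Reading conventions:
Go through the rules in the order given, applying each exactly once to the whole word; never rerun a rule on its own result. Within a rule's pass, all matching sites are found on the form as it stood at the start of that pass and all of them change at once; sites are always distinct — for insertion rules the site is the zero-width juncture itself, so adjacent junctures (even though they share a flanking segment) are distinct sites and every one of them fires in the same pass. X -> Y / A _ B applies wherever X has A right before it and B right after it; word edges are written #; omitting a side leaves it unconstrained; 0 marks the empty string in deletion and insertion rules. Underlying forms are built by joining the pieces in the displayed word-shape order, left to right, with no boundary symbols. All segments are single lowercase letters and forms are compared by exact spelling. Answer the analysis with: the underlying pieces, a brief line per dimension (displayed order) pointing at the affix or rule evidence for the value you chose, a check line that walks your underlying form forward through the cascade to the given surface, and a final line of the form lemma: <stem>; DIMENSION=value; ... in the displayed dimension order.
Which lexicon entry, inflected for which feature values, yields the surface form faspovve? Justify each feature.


underlying: fas-pof-ve
CASE=ra - signalled by the affix -pof
VEL=ra - signalled by the affix -ve
check: faspofve -> faspovve
lemma: fas; CASE=ra; VEL=ra


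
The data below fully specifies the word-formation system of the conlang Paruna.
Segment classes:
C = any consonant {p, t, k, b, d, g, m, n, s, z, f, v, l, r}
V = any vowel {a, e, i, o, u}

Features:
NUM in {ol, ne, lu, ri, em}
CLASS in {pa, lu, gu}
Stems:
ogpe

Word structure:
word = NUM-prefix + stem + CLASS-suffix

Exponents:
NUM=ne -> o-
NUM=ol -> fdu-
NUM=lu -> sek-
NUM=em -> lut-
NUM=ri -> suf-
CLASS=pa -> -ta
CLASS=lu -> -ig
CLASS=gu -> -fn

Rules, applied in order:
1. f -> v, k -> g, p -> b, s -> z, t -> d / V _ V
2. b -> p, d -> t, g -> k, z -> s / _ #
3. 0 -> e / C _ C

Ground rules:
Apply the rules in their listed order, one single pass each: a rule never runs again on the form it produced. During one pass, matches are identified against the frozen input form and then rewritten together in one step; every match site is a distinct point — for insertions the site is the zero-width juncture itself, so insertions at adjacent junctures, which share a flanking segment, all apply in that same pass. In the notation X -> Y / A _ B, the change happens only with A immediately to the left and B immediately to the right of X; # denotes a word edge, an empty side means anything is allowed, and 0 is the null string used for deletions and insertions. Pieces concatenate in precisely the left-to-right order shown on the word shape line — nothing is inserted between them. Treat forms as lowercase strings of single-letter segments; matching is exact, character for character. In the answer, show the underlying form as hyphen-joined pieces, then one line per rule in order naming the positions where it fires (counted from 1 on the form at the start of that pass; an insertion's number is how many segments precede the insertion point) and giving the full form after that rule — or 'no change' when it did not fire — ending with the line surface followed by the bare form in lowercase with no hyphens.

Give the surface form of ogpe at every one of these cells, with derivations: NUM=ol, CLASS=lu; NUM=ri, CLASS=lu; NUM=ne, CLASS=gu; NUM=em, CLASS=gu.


cell NUM=ol, CLASS=lu:
underlying: fdu-ogpe-ig
1. f -> v, k -> g, p -> b, s -> z, t -> d / V _ V: no change
2. b -> p, d -> t, g -> k, z -> s / _ #: fires at position(s) 9: fduogpeik
3. 0 -> e / C _ C: inserts after position(s) 1, 5: feduogepeik
surface: feduogepeik

cell NUM=ri, CLASS=lu:
underlying: suf-ogpe-ig
1. f -> v, k -> g, p -> b, s -> z, t -> d / V _ V: fires at position(s) 3: suvogpeig
2. b -> p, d -> t, g -> k, z -> s / _ #: fires at position(s) 9: suvogpeik
3. 0 -> e / C _ C: inserts after position(s) 5: suvogepeik
surface: suvogepeik

cell NUM=ne, CLASS=gu:
underlying: o-ogpe-fn
1. f -> v, k -> g, p -> b, s -> z, t -> d / V _ V: no change
2. b -> p, d -> t, g -> k, z -> s / _ #: no change
3. 0 -> e / C _ C: inserts after position(s) 3, 6: oogepefen
surface: oogepefen

cell NUM=em, CLASS=gu:
underlying: lut-ogpe-fn
1. f -> v, k -> g, p -> b, s -> z, t -> d / V _ V: fires at position(s) 3: ludogpefn
2. b -> p, d -> t, g -> k, z -> s / _ #: no change
3. 0 -> e / C _ C: inserts after position(s) 5, 8: ludogepefen
surface: ludogepefen


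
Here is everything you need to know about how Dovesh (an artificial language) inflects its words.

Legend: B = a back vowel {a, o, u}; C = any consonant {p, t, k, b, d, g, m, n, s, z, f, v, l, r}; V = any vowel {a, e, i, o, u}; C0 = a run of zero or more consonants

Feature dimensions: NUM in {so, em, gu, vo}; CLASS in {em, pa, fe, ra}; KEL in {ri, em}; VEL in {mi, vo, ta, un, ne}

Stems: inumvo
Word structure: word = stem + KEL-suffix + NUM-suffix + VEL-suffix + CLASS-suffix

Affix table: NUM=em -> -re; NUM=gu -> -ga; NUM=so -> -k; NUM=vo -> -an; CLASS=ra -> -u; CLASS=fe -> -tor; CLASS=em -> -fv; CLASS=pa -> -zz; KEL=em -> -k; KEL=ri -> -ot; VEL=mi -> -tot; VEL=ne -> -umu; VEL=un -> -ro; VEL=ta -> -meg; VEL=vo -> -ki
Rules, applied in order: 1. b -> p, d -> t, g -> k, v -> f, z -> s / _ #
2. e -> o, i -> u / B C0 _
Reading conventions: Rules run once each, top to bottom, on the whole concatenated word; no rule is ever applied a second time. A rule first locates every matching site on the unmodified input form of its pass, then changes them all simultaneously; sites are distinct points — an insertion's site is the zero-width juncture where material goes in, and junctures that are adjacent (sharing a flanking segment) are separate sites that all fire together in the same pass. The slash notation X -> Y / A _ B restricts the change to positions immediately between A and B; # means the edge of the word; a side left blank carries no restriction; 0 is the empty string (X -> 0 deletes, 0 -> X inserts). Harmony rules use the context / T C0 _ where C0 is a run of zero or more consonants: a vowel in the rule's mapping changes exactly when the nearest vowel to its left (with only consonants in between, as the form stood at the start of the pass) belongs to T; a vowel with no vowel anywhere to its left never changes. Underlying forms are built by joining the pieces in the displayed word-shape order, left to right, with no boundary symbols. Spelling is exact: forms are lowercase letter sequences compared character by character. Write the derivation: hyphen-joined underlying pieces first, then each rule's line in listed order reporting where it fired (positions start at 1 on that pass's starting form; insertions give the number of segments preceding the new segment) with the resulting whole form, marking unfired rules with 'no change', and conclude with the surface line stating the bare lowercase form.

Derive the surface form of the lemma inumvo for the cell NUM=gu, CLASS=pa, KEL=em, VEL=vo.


underlying: inumvo-k-ga-ki-zz
1. b -> p, d -> t, g -> k, v -> f, z -> s / _ #: fires at position(s) 13: inumvokgakizs
2. e -> o, i -> u / B C0 _: fires at position(s) 11: inumvokgakuzs
surface: inumvokgakuzs


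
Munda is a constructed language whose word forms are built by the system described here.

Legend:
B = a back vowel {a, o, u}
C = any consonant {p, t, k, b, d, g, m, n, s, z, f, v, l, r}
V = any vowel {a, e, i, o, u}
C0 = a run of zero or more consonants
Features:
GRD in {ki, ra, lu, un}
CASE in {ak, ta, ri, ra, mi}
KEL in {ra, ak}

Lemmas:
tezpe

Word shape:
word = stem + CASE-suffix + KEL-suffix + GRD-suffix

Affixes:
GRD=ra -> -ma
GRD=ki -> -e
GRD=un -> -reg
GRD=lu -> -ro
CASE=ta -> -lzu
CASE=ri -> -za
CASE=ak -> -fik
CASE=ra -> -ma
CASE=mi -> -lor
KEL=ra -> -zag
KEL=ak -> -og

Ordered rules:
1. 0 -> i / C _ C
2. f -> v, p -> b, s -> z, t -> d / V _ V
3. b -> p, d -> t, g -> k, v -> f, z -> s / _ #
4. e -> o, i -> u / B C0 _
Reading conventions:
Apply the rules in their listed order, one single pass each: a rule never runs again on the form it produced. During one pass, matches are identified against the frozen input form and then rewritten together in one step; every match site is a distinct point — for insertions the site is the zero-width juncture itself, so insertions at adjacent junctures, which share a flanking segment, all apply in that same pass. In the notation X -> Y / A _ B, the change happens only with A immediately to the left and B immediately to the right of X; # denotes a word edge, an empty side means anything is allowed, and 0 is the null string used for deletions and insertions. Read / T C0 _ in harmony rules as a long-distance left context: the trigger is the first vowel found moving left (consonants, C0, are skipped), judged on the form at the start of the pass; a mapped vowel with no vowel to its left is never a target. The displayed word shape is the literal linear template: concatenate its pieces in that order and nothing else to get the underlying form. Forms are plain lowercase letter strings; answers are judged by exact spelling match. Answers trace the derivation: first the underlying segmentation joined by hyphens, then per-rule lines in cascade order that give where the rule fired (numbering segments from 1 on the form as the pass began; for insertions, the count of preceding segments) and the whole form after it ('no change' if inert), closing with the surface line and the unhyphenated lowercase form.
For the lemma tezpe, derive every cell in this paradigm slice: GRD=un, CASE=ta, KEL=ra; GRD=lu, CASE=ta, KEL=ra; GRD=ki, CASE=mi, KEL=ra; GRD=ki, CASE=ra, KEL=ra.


cell GRD=un, CASE=ta, KEL=ra:
underlying: tezpe-lzu-zag-reg
1. 0 -> i / C _ C: inserts after position(s) 3, 6, 11: tezipelizuzagireg
2. f -> v, p -> b, s -> z, t -> d / V _ V: fires at position(s) 5: tezibelizuzagireg
3. b -> p, d -> t, g -> k, v -> f, z -> s / _ #: fires at position(s) 17: tezibelizuzagirek
4. e -> o, i -> u / B C0 _: fires at position(s) 14: tezibelizuzagurek
surface: tezibelizuzagurek

cell GRD=lu, CASE=ta, KEL=ra:
underlying: tezpe-lzu-zag-ro
1. 0 -> i / C _ C: inserts after position(s) 3, 6, 11: tezipelizuzagiro
2. f -> v, p -> b, s -> z, t -> d / V _ V: fires at position(s) 5: tezibelizuzagiro
3. b -> p, d -> t, g -> k, v -> f, z -> s / _ #: no change
4. e -> o, i -> u / B C0 _: fires at position(s) 14: tezibelizuzaguro
surface: tezibelizuzaguro

cell GRD=ki, CASE=mi, KEL=ra:
underlying: tezpe-lor-zag-e
1. 0 -> i / C _ C: inserts after position(s) 3, 8: tezipelorizage
2. f -> v, p -> b, s -> z, t -> d / V _ V: fires at position(s) 5: tezibelorizage
3. b -> p, d -> t, g -> k, v -> f, z -> s / _ #: no change
4. e -> o, i -> u / B C0 _: fires at position(s) 10, 14: tezibeloruzago
surface: tezibeloruzago

cell GRD=ki, CASE=ra, KEL=ra:
underlying: tezpe-ma-zag-e
1. 0 -> i / C _ C: inserts after position(s) 3: tezipemazage
2. f -> v, p -> b, s -> z, t -> d / V _ V: fires at position(s) 5: tezibemazage
3. b -> p, d -> t, g -> k, v -> f, z -> s / _ #: no change
4. e -> o, i -> u / B C0 _: fires at position(s) 12: tezibemazago
surface: tezibemazago


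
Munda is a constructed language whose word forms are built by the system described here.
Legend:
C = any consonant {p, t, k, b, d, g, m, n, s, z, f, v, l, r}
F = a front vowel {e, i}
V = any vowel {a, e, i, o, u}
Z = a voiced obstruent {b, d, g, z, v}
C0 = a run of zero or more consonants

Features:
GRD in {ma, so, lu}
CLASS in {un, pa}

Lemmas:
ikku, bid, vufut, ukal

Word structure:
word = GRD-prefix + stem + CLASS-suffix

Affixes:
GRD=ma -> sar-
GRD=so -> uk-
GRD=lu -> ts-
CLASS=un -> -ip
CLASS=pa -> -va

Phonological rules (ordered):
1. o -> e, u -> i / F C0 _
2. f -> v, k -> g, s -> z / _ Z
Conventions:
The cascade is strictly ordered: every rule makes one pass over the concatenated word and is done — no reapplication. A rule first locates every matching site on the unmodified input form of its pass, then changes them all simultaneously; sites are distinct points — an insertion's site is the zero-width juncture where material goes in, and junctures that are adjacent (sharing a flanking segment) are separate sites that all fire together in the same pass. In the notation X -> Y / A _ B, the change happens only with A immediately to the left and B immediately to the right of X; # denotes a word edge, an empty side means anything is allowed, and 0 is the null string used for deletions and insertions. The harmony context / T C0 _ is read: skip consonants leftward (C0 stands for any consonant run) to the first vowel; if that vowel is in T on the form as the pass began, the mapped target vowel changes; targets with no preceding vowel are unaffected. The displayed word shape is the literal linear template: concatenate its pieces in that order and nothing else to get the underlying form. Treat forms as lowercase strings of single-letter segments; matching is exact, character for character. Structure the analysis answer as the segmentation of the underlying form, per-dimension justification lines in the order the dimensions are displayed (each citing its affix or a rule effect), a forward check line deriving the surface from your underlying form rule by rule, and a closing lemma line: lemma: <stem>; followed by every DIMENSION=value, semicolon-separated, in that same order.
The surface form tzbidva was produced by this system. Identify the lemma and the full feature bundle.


underlying: ts-bid-va
GRD=lu - signalled by the affix ts-
CLASS=pa - signalled by the affix -va
check: tsbidva -> tsbidva -> tzbidva
lemma: bid; GRD=lu; CLASS=pa


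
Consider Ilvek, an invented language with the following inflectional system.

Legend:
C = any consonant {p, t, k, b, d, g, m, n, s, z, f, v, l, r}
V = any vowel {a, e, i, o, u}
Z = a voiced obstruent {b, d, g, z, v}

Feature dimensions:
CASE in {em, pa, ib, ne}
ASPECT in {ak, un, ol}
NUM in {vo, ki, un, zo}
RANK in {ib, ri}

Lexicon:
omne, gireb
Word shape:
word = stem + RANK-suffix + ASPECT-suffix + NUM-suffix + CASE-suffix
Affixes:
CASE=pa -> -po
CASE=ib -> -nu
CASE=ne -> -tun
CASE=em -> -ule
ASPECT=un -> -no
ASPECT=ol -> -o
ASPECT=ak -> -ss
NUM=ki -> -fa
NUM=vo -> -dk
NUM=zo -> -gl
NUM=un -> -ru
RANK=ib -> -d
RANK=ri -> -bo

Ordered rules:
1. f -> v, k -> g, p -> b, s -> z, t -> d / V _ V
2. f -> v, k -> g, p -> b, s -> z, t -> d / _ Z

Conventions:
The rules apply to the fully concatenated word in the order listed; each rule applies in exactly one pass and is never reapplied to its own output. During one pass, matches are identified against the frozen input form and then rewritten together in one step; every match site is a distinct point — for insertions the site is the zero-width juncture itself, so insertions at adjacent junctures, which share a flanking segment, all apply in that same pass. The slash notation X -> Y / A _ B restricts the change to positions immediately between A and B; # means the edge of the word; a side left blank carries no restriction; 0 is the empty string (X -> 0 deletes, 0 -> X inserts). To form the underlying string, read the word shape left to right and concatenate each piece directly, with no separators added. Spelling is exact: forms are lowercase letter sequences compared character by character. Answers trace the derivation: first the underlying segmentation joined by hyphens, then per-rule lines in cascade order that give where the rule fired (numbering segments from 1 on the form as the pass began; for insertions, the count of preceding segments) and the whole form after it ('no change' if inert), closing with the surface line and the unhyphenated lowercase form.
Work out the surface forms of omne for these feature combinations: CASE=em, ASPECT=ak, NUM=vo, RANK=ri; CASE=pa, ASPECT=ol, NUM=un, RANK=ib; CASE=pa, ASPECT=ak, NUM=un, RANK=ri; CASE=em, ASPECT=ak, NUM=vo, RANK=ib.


cell CASE=em, ASPECT=ak, NUM=vo, RANK=ri:
underlying: omne-bo-ss-dk-ule
1. f -> v, k -> g, p -> b, s -> z, t -> d / V _ V: no change
2. f -> v, k -> g, p -> b, s -> z, t -> d / _ Z: fires at position(s) 8: omneboszdkule
surface: omneboszdkule

cell CASE=pa, ASPECT=ol, NUM=un, RANK=ib:
underlying: omne-d-o-ru-po
1. f -> v, k -> g, p -> b, s -> z, t -> d / V _ V: fires at position(s) 9: omnedorubo
2. f -> v, k -> g, p -> b, s -> z, t -> d / _ Z: no change
surface: omnedorubo

cell CASE=pa, ASPECT=ak, NUM=un, RANK=ri:
underlying: omne-bo-ss-ru-po
1. f -> v, k -> g, p -> b, s -> z, t -> d / V _ V: fires at position(s) 11: omnebossrubo
2. f -> v, k -> g, p -> b, s -> z, t -> d / _ Z: no change
surface: omnebossrubo

cell CASE=em, ASPECT=ak, NUM=vo, RANK=ib:
underlying: omne-d-ss-dk-ule
1. f -> v, k -> g, p -> b, s -> z, t -> d / V _ V: no change
2. f -> v, k -> g, p -> b, s -> z, t -> d / _ Z: fires at position(s) 7: omnedszdkule
surface: omnedszdkule


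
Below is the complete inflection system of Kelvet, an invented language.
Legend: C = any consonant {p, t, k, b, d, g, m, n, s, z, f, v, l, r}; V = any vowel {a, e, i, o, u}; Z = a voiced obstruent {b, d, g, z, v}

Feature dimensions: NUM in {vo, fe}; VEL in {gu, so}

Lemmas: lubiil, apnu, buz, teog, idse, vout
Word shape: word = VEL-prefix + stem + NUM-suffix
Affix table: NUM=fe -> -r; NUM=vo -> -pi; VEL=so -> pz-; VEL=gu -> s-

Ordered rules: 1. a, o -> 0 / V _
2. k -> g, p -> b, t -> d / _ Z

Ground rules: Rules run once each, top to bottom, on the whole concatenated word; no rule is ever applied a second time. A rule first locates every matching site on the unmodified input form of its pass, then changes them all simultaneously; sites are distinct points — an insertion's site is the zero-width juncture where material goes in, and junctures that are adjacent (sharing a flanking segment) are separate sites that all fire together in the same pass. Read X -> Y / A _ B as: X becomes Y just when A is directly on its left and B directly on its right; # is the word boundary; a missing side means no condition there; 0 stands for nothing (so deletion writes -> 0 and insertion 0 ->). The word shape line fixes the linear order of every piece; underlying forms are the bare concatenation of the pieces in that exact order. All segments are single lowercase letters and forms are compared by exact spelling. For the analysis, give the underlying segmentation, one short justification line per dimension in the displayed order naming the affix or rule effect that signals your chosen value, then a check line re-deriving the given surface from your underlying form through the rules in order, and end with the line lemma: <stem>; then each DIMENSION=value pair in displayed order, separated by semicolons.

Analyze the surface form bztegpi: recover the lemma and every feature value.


underlying: pz-teog-pi
NUM=vo - signalled by the affix -pi
VEL=so - signalled by the affix pz-
check: pzteogpi -> pztegpi -> bztegpi
lemma: teog; NUM=vo; VEL=so
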